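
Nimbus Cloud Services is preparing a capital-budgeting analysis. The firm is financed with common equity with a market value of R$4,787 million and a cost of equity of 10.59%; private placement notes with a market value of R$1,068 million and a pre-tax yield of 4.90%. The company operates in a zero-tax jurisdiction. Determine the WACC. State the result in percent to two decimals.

9.55%

Total capital V = 4787 + 1068 = 5855.
Equity: weight = 4787/5855 = 0.8176; cost = 10.59%.
Private placement notes: weight = 1068/5855 = 0.1824; after-tax cost = 4.9% × (1 − 0%) = 4.9000%.
WACC = 0.8176 × 10.5900% + 0.1824 × 4.9000% = 9.5521%.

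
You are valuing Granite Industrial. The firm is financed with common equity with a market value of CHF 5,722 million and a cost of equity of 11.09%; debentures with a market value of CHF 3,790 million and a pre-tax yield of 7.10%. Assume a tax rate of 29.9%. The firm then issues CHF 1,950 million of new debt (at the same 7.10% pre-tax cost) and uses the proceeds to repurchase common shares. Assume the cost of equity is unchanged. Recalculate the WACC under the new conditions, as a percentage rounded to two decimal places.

After the change:
Total capital V = 3772 + 5740 = 9512.
Equity: weight = 3772/9512 = 0.3966; cost = 11.09%.
Debentures: weight = 5740/9512 = 0.6034; after-tax cost = 7.1% × (1 − 29.9%) = 4.9771%.
WACC = 0.3966 × 11.0900% + 0.6034 × 4.9771% = 7.4012%.

7.40%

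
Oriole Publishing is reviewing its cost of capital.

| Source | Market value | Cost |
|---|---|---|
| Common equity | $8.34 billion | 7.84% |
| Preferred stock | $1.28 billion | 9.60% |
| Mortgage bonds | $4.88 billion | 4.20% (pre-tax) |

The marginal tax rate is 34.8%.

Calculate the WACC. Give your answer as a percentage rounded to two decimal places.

Total capital V = 8.34 + 1.28 + 4.88 = 14.5.
Equity: weight = 8.34/14.5 = 0.5752; cost = 7.84%.
Preferred: weight = 1.28/14.5 = 0.0883; cost = 9.6%.
Mortgage bonds: weight = 4.88/14.5 = 0.3366; after-tax cost = 4.2% × (1 − 34.8%) = 2.7384%.
WACC = 0.5752 × 7.8400% + 0.0883 × 9.6000% + 0.3366 × 2.7384% = 6.2784%.

6.28%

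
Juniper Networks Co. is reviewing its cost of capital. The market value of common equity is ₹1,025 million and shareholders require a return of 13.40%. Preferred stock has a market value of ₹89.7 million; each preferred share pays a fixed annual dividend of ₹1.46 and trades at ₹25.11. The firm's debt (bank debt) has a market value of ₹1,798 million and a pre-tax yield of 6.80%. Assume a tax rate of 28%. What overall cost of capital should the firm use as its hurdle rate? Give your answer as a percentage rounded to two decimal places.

7.92%

Cost of preferred: Rp = 1.46 / 25.11 = 5.8144%.
Total capital V = 1025 + 89.7 + 1798 = 2912.7.
Equity: weight = 1025/2912.7 = 0.3519; cost = 13.4%.
Preferred: weight = 89.7/2912.7 = 0.0308; cost = 5.8144%.
Bank debt: weight = 1798/2912.7 = 0.6173; after-tax cost = 6.8% × (1 − 28%) = 4.8960%.
WACC = 0.3519 × 13.4000% + 0.0308 × 5.8144% + 0.6173 × 4.8960% = 7.9169%.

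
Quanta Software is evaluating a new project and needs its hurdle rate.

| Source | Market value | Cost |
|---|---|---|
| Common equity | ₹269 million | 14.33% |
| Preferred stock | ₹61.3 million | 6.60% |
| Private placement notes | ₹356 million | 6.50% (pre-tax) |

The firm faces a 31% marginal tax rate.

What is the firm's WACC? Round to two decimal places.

Total capital V = 269 + 61.3 + 356 = 686.3.
Equity: weight = 269/686.3 = 0.3920; cost = 14.33%.
Preferred: weight = 61.3/686.3 = 0.0893; cost = 6.6%.
Private placement notes: weight = 356/686.3 = 0.5187; after-tax cost = 6.5% × (1 − 31%) = 4.4850%.
WACC = 0.3920 × 14.3300% + 0.0893 × 6.6000% + 0.5187 × 4.4850% = 8.5327%.

8.53%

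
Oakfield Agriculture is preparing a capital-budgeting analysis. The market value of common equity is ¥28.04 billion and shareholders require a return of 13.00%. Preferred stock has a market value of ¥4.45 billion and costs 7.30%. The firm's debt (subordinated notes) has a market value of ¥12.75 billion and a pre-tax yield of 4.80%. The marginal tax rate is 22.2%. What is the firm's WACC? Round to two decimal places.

9.83%

Total capital V = 28.04 + 4.45 + 12.75 = 45.24.
Equity: weight = 28.04/45.24 = 0.6198; cost = 13%.
Preferred: weight = 4.45/45.24 = 0.0984; cost = 7.3%.
Subordinated notes: weight = 12.75/45.24 = 0.2818; after-tax cost = 4.8% × (1 − 22.2%) = 3.7344%.
WACC = 0.6198 × 13.0000% + 0.0984 × 7.3000% + 0.2818 × 3.7344% = 9.8280%.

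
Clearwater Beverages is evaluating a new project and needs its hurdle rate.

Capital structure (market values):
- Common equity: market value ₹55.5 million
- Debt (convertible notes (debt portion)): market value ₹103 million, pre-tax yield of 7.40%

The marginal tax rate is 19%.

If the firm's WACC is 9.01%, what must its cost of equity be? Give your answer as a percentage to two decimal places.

14.61%

Total capital V = 55.5 + 103 = 158.5.
Equity weight = 55.5/158.5 = 0.3502.
Convertible notes (debt portion) weight = 103/158.5 = 0.6498.
Debt contribution = 0.6498 × 7.4% × (1 − 19%) = 3.8952%.
Required equity contribution = 9.01% − 3.8952% = 5.1148%.
Re = 5.1148% / 0.3502 = 14.6073%.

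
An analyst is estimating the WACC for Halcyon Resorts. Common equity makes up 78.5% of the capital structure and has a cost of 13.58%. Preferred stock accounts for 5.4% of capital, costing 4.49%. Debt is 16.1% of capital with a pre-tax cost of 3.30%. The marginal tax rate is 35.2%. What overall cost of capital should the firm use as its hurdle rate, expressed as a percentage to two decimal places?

After-tax cost of debt = 3.3% × (1 − 35.2%) = 2.1384%.
WACC = 0.785 × 13.5800% + 0.054 × 4.4900% + 0.161 × 2.1384% = 11.2470%.

11.25%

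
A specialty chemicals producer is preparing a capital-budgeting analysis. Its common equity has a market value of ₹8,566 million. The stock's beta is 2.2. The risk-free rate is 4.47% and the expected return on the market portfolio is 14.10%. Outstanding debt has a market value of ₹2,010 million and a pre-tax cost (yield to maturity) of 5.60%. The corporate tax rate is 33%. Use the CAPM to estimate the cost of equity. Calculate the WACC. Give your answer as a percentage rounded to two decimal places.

21.49%

Market risk premium = 14.1% − 4.47% = 9.63%.
Cost of equity via CAPM: Re = 4.47% + 2.2 × 9.63% = 25.6560%.
Total capital V = 8566 + 2010 = 10576.
Equity: weight = 8566/10576 = 0.8099; cost = 25.656%.
Debt: weight = 2010/10576 = 0.1901; after-tax cost = 5.6% × (1 − 33%) = 3.7520%.
WACC = 0.8099 × 25.6560% + 0.1901 × 3.7520% = 21.4931%.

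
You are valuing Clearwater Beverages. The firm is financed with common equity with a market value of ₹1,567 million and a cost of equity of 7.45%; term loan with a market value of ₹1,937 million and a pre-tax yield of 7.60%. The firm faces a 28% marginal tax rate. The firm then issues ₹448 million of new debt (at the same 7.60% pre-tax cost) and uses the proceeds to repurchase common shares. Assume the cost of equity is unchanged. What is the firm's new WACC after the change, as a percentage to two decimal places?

6.10%

After the change:
Total capital V = 1119 + 2385 = 3504.
Equity: weight = 1119/3504 = 0.3193; cost = 7.45%.
Term loan: weight = 2385/3504 = 0.6807; after-tax cost = 7.6% × (1 − 28%) = 5.4720%.
WACC = 0.3193 × 7.4500% + 0.6807 × 5.4720% = 6.1037%.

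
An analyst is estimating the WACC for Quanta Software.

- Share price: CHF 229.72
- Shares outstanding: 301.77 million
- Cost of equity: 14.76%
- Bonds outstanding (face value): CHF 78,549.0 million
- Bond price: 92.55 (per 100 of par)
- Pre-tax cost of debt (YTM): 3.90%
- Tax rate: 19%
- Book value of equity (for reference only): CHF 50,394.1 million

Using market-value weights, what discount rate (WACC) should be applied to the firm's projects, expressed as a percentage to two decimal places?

Market value of equity E = 229.72 × 301.77m = 69322.6044m. Market value of debt D = 78549m × 92.55/100 = 72697.0995m.
Total capital V = 69322.6044 + 72697.0995 = 142019.7039.
Equity: weight = 69322.6044/142019.7039 = 0.4881; cost = 14.76%.
Bonds outstanding: weight = 72697.0995/142019.7039 = 0.5119; after-tax cost = 3.9% × (1 − 19%) = 3.1590%.
WACC = 0.4881 × 14.7600% + 0.5119 × 3.1590% = 8.8217%.

8.82%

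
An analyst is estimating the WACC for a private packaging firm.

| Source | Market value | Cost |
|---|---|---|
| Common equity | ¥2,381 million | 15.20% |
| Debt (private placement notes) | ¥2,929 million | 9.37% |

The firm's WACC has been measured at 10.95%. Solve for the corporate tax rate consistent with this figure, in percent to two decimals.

Total capital V = 2381 + 2929 = 5310.
Equity weight = 2381/5310 = 0.4484.
Private placement notes weight = 2929/5310 = 0.5516.
Equity contribution = 0.4484 × 15.2% = 6.8157%.
Debt contribution must be 10.95% − 6.8157% = 4.1343%.
0.5516 × 9.37% × (1 − T) = 4.1343%  ⇒  (1 − T) = 0.7999.
T = 20.0091%.

20.01%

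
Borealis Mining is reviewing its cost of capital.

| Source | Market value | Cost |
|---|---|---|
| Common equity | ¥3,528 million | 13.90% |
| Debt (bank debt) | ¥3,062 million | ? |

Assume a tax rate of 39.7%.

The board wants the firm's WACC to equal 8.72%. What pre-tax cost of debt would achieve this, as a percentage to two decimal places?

4.56%

Total capital V = 3528 + 3062 = 6590.
Equity weight = 3528/6590 = 0.5354.
Bank debt weight = 3062/6590 = 0.4646.
Equity contribution = 0.5354 × 13.9% = 7.4415%.
Remaining for debt = 8.72% − 7.4415% = 1.2785%.
Rd × (1 − 39.7%) × 0.4646 = 1.2785%  ⇒  Rd = 4.5633%.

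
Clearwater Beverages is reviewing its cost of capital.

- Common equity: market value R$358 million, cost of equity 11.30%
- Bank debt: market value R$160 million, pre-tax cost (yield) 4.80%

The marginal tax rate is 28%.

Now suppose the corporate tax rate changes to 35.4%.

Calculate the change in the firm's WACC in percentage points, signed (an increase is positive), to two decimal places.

-0.11 pp

Current WACC:
Total capital V = 358 + 160 = 518.
Equity: weight = 358/518 = 0.6911; cost = 11.3%.
Bank debt: weight = 160/518 = 0.3089; after-tax cost = 4.8% × (1 − 28%) = 3.4560%.
WACC = 0.6911 × 11.3000% + 0.3089 × 3.4560% = 8.8771%.
After the change:
Total capital V = 358 + 160 = 518.
Equity: weight = 358/518 = 0.6911; cost = 11.3%.
Bank debt: weight = 160/518 = 0.3089; after-tax cost = 4.8% × (1 − 35.4%) = 3.1008%.
WACC = 0.6911 × 11.3000% + 0.3089 × 3.1008% = 8.7674%.
Change in WACC = 8.7674% − 8.8771% = -0.1097 pp.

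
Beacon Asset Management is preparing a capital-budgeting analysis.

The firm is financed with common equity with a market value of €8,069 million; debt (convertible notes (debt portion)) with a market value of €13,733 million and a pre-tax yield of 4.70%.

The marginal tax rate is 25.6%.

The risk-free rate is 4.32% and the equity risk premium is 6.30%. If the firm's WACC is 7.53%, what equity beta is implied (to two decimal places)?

1.60

Total capital V = 8069 + 13733 = 21802.
Equity weight = 8069/21802 = 0.3701.
Convertible notes (debt portion) weight = 13733/21802 = 0.6299.
Debt contribution = 0.6299 × 4.7% × (1 − 25.6%) = 2.2026%.
Required equity contribution = 7.53% − 2.2026% = 5.3274%  ⇒  Re = 14.3943%.
CAPM: 14.3943% = 4.32% + β × 6.3%  ⇒  β = 1.5991.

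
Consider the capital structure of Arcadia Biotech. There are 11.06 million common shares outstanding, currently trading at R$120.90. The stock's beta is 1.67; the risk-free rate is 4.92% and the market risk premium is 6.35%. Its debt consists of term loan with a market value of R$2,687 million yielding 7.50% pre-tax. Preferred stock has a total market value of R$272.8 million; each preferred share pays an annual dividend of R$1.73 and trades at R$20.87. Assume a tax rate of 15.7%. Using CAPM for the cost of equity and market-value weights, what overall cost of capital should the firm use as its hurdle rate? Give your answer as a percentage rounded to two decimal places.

Cost of equity via CAPM: Re = 4.92% + 1.67 × 6.35% = 15.5245%.
Cost of preferred: Rp = 1.73 / 20.87 = 8.2894%.
Market value of equity E = 120.9 × 11.06m = 1337.154m.
Total capital V = 1337.154 + 272.8 + 2687 = 4296.954.
Equity: weight = 1337.154/4296.954 = 0.3112; cost = 15.5245%.
Preferred: weight = 272.8/4296.954 = 0.0635; cost = 8.2894%.
Term loan: weight = 2687/4296.954 = 0.6253; after-tax cost = 7.5% × (1 − 15.7%) = 6.3225%.
WACC = 0.3112 × 15.5245% + 0.0635 × 8.2894% + 0.6253 × 6.3225% = 9.3109%.

9.31%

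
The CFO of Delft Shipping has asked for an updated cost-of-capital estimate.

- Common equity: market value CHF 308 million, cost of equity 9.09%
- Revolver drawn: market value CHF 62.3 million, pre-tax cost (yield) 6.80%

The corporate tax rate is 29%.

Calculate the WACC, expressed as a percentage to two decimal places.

8.37%

Total capital V = 308 + 62.3 = 370.3.
Equity: weight = 308/370.3 = 0.8318; cost = 9.09%.
Revolver drawn: weight = 62.3/370.3 = 0.1682; after-tax cost = 6.8% × (1 − 29%) = 4.8280%.
WACC = 0.8318 × 9.0900% + 0.1682 × 4.8280% = 8.3730%.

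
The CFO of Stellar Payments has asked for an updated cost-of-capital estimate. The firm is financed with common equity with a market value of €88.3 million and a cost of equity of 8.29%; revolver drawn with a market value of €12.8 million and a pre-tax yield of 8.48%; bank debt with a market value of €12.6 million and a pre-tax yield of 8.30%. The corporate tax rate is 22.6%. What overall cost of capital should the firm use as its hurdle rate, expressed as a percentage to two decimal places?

Total capital V = 88.3 + 12.8 + 12.6 = 113.7.
Equity: weight = 88.3/113.7 = 0.7766; cost = 8.29%.
Revolver drawn: weight = 12.8/113.7 = 0.1126; after-tax cost = 8.48% × (1 − 22.6%) = 6.5635%.
Bank debt: weight = 12.6/113.7 = 0.1108; after-tax cost = 8.3% × (1 − 22.6%) = 6.4242%.
WACC = 0.7766 × 8.2900% + 0.1126 × 6.5635% + 0.1108 × 6.4242% = 7.8889%.

7.89%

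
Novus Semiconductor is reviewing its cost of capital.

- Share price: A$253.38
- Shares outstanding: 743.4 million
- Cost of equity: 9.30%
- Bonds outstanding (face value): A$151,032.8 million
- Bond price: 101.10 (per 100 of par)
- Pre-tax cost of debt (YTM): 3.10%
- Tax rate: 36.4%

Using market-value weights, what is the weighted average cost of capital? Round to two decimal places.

6.02%

Market value of equity E = 253.38 × 743.4m = 188362.692m. Market value of debt D = 151032.8m × 101.1/100 = 152694.1608m.
Total capital V = 188362.692 + 152694.1608 = 341056.8528.
Equity: weight = 188362.692/341056.8528 = 0.5523; cost = 9.3%.
Bonds outstanding: weight = 152694.1608/341056.8528 = 0.4477; after-tax cost = 3.1% × (1 − 36.4%) = 1.9716%.
WACC = 0.5523 × 9.3000% + 0.4477 × 1.9716% = 6.0190%.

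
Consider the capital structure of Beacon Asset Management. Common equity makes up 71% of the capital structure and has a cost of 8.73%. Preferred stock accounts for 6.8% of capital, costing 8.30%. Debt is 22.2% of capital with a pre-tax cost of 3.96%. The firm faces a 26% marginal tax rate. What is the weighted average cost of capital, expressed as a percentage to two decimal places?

After-tax cost of debt = 3.96% × (1 − 26%) = 2.9304%.
WACC = 0.710 × 8.7300% + 0.068 × 8.3000% + 0.222 × 2.9304% = 7.4132%.

7.41%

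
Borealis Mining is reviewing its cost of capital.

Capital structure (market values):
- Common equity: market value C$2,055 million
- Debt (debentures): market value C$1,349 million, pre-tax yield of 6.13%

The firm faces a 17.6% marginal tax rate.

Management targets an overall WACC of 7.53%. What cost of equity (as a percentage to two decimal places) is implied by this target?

9.16%

Total capital V = 2055 + 1349 = 3404.
Equity weight = 2055/3404 = 0.6037.
Debentures weight = 1349/3404 = 0.3963.
Debt contribution = 0.3963 × 6.13% × (1 − 17.6%) = 2.0018%.
Required equity contribution = 7.53% − 2.0018% = 5.5282%.
Re = 5.5282% / 0.6037 = 9.1573%.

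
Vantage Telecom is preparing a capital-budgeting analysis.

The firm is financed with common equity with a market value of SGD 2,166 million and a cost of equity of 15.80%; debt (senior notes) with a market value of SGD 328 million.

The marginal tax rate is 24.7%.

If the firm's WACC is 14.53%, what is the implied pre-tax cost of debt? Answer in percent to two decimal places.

Total capital V = 2166 + 328 = 2494.
Equity weight = 2166/2494 = 0.8685.
Senior notes weight = 328/2494 = 0.1315.
Equity contribution = 0.8685 × 15.8% = 13.7221%.
Remaining for debt = 14.53% − 13.7221% = 0.8079%.
Rd × (1 − 24.7%) × 0.1315 = 0.8079%  ⇒  Rd = 8.1585%.

8.16%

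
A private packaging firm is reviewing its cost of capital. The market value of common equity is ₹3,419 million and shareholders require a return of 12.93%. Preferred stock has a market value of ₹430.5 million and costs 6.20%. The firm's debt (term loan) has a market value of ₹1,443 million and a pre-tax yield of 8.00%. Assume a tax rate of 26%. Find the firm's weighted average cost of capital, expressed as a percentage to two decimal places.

Total capital V = 3419 + 430.5 + 1443 = 5292.5.
Equity: weight = 3419/5292.5 = 0.6460; cost = 12.93%.
Preferred: weight = 430.5/5292.5 = 0.0813; cost = 6.2%.
Term loan: weight = 1443/5292.5 = 0.2726; after-tax cost = 8% × (1 − 26%) = 5.9200%.
WACC = 0.6460 × 12.9300% + 0.0813 × 6.2000% + 0.2726 × 5.9200% = 10.4713%.

10.47%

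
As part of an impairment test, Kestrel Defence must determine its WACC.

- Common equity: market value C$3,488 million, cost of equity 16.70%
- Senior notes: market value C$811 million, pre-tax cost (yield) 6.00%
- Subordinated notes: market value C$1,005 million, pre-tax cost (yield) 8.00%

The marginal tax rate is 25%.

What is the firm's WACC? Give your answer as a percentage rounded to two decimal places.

Total capital V = 3488 + 811 + 1005 = 5304.
Equity: weight = 3488/5304 = 0.6576; cost = 16.7%.
Senior notes: weight = 811/5304 = 0.1529; after-tax cost = 6% × (1 − 25%) = 4.5000%.
Subordinated notes: weight = 1005/5304 = 0.1895; after-tax cost = 8% × (1 − 25%) = 6.0000%.
WACC = 0.6576 × 16.7000% + 0.1529 × 4.5000% + 0.1895 × 6.0000% = 12.8071%.

12.81%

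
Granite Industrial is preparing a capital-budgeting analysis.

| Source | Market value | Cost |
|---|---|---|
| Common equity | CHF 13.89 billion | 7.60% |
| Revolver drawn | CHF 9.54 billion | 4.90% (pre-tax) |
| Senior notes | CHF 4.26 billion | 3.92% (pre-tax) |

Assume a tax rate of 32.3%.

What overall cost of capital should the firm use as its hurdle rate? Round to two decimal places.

5.36%

Total capital V = 13.89 + 9.54 + 4.26 = 27.69.
Equity: weight = 13.89/27.69 = 0.5016; cost = 7.6%.
Revolver drawn: weight = 9.54/27.69 = 0.3445; after-tax cost = 4.9% × (1 − 32.3%) = 3.3173%.
Senior notes: weight = 4.26/27.69 = 0.1538; after-tax cost = 3.92% × (1 − 32.3%) = 2.6538%.
WACC = 0.5016 × 7.6000% + 0.3445 × 3.3173% + 0.1538 × 2.6538% = 5.3635%.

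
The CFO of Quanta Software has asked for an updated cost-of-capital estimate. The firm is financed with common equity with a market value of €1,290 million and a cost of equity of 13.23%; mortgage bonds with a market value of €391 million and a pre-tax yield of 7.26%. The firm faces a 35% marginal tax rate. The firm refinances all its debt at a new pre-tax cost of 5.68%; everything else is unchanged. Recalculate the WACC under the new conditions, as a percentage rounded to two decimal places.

11.01%

After the change:
Total capital V = 1290 + 391 = 1681.
Equity: weight = 1290/1681 = 0.7674; cost = 13.23%.
Mortgage bonds: weight = 391/1681 = 0.2326; after-tax cost = 5.68% × (1 − 35%) = 3.6920%.
WACC = 0.7674 × 13.2300% + 0.2326 × 3.6920% = 11.0115%.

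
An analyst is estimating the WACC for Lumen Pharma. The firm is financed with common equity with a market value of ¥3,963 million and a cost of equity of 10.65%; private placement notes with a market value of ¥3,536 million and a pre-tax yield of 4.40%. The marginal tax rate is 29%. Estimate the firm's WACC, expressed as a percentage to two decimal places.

7.10%

Total capital V = 3963 + 3536 = 7499.
Equity: weight = 3963/7499 = 0.5285; cost = 10.65%.
Private placement notes: weight = 3536/7499 = 0.4715; after-tax cost = 4.4% × (1 − 29%) = 3.1240%.
WACC = 0.5285 × 10.6500% + 0.4715 × 3.1240% = 7.1013%.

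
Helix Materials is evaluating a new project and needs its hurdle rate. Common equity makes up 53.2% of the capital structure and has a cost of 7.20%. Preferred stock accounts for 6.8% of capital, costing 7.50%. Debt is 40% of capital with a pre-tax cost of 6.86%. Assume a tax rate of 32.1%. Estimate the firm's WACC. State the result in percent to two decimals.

6.20%

After-tax cost of debt = 6.86% × (1 − 32.1%) = 4.6579%.
WACC = 0.532 × 7.2000% + 0.068 × 7.5000% + 0.400 × 4.6579% = 6.2036%.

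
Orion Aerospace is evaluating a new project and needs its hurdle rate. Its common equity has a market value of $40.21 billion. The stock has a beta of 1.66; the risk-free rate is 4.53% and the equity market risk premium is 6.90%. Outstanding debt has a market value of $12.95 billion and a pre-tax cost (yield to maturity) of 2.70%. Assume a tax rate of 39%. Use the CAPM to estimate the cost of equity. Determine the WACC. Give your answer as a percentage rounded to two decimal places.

12.49%

Cost of equity via CAPM: Re = 4.53% + 1.66 × 6.9% = 15.9840%.
Total capital V = 40.21 + 12.95 = 53.16.
Equity: weight = 40.21/53.16 = 0.7564; cost = 15.984%.
Debt: weight = 12.95/53.16 = 0.2436; after-tax cost = 2.7% × (1 − 39%) = 1.6470%.
WACC = 0.7564 × 15.9840% + 0.2436 × 1.6470% = 12.4914%.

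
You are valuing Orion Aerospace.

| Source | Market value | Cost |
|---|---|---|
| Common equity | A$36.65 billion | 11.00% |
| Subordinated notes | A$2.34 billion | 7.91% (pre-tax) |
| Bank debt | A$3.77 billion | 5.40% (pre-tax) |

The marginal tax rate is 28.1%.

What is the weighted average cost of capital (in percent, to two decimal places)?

10.08%

Total capital V = 36.65 + 2.34 + 3.77 = 42.76.
Equity: weight = 36.65/42.76 = 0.8571; cost = 11%.
Subordinated notes: weight = 2.34/42.76 = 0.0547; after-tax cost = 7.91% × (1 − 28.1%) = 5.6873%.
Bank debt: weight = 3.77/42.76 = 0.0882; after-tax cost = 5.4% × (1 − 28.1%) = 3.8826%.
WACC = 0.8571 × 11.0000% + 0.0547 × 5.6873% + 0.0882 × 3.8826% = 10.0818%.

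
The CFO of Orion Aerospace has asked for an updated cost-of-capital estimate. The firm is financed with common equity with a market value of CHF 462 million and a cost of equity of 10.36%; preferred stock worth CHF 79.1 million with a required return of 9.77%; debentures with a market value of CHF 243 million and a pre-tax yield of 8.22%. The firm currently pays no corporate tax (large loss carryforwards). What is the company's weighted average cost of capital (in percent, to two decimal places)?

9.64%

Total capital V = 462 + 79.1 + 243 = 784.1.
Equity: weight = 462/784.1 = 0.5892; cost = 10.36%.
Preferred: weight = 79.1/784.1 = 0.1009; cost = 9.77%.
Debentures: weight = 243/784.1 = 0.3099; after-tax cost = 8.22% × (1 − 0%) = 8.2200%.
WACC = 0.5892 × 10.3600% + 0.1009 × 9.7700% + 0.3099 × 8.2200% = 9.6373%.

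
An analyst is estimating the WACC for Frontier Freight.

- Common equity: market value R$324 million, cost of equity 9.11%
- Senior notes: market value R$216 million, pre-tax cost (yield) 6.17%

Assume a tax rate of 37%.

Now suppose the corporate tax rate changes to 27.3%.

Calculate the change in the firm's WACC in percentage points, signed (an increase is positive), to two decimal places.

+0.24 pp

Current WACC:
Total capital V = 324 + 216 = 540.
Equity: weight = 324/540 = 0.6000; cost = 9.11%.
Senior notes: weight = 216/540 = 0.4000; after-tax cost = 6.17% × (1 − 37%) = 3.8871%.
WACC = 0.6000 × 9.1100% + 0.4000 × 3.8871% = 7.0208%.
After the change:
Total capital V = 324 + 216 = 540.
Equity: weight = 324/540 = 0.6000; cost = 9.11%.
Senior notes: weight = 216/540 = 0.4000; after-tax cost = 6.17% × (1 − 27.3%) = 4.4856%.
WACC = 0.6000 × 9.1100% + 0.4000 × 4.4856% = 7.2602%.
Change in WACC = 7.2602% − 7.0208% = 0.2394 pp.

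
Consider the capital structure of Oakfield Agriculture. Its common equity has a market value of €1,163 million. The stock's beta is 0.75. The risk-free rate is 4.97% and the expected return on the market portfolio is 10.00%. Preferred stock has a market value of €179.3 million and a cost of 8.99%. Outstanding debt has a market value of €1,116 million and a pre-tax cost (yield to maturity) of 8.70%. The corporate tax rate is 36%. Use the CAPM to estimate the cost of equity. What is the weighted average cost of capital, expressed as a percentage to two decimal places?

7.32%

Market risk premium = 10.0% − 4.97% = 5.03%.
Cost of equity via CAPM: Re = 4.97% + 0.75 × 5.03% = 8.7425%.
Total capital V = 1163 + 179.3 + 1116 = 2458.3.
Equity: weight = 1163/2458.3 = 0.4731; cost = 8.7425%.
Preferred: weight = 179.3/2458.3 = 0.0729; cost = 8.99%.
Debt: weight = 1116/2458.3 = 0.4540; after-tax cost = 8.7% × (1 − 36%) = 5.5680%.
WACC = 0.4731 × 8.7425% + 0.0729 × 8.9900% + 0.4540 × 5.5680% = 7.3194%.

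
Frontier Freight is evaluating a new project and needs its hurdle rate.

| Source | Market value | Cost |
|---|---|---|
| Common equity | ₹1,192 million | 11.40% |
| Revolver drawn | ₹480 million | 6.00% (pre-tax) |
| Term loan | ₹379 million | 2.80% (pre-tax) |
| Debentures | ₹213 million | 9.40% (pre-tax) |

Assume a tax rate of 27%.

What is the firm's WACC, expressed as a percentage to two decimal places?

Total capital V = 1192 + 480 + 379 + 213 = 2264.
Equity: weight = 1192/2264 = 0.5265; cost = 11.4%.
Revolver drawn: weight = 480/2264 = 0.2120; after-tax cost = 6% × (1 − 27%) = 4.3800%.
Term loan: weight = 379/2264 = 0.1674; after-tax cost = 2.8% × (1 − 27%) = 2.0440%.
Debentures: weight = 213/2264 = 0.0941; after-tax cost = 9.4% × (1 − 27%) = 6.8620%.
WACC = 0.5265 × 11.4000% + 0.2120 × 4.3800% + 0.1674 × 2.0440% + 0.0941 × 6.8620% = 7.9185%.

7.92%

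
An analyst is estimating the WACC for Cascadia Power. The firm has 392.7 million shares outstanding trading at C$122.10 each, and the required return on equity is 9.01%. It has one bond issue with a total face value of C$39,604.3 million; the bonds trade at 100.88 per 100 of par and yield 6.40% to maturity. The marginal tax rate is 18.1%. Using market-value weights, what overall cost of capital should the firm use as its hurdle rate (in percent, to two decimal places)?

7.30%

Market value of equity E = 122.1 × 392.7m = 47948.67m. Market value of debt D = 39604.3m × 100.88/100 = 39952.81784m.
Total capital V = 47948.67 + 39952.81784 = 87901.48784.
Equity: weight = 47948.67/87901.48784 = 0.5455; cost = 9.01%.
Bonds outstanding: weight = 39952.81784/87901.48784 = 0.4545; after-tax cost = 6.4% × (1 − 18.1%) = 5.2416%.
WACC = 0.5455 × 9.0100% + 0.4545 × 5.2416% = 7.2972%.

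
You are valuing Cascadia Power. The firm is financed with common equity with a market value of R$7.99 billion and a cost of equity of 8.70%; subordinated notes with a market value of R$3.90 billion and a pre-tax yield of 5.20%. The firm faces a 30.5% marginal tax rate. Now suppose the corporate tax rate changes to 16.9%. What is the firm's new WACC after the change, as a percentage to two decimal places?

After the change:
Total capital V = 7.99 + 3.9 = 11.89.
Equity: weight = 7.99/11.89 = 0.6720; cost = 8.7%.
Subordinated notes: weight = 3.9/11.89 = 0.3280; after-tax cost = 5.2% × (1 − 16.9%) = 4.3212%.
WACC = 0.6720 × 8.7000% + 0.3280 × 4.3212% = 7.2637%.

7.26%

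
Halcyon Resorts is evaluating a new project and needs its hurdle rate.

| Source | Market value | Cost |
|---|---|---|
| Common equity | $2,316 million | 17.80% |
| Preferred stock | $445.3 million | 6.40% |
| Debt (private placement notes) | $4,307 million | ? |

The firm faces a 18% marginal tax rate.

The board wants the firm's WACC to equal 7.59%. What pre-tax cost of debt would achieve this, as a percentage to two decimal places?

Total capital V = 2316 + 445.3 + 4307 = 7068.3.
Equity weight = 2316/7068.3 = 0.3277.
Preferred weight = 445.3/7068.3 = 0.0630.
Private placement notes weight = 4307/7068.3 = 0.6093.
Equity contribution = 0.3277 × 17.8% = 5.8324%.
Preferred contribution = 0.0630 × 6.4% = 0.4032%.
Remaining for debt = 7.59% − 6.2355% = 1.3545%.
Rd × (1 − 18%) × 0.6093 = 1.3545%  ⇒  Rd = 2.7108%.

2.71%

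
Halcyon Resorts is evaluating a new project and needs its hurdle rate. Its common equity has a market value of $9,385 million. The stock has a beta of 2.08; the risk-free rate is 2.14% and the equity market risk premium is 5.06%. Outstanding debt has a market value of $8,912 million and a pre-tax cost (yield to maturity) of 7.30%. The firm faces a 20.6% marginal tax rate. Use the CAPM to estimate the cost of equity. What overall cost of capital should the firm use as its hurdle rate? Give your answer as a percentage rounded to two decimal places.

9.32%

Cost of equity via CAPM: Re = 2.14% + 2.08 × 5.06% = 12.6648%.
Total capital V = 9385 + 8912 = 18297.
Equity: weight = 9385/18297 = 0.5129; cost = 12.6648%.
Debt: weight = 8912/18297 = 0.4871; after-tax cost = 7.3% × (1 − 20.6%) = 5.7962%.
WACC = 0.5129 × 12.6648% + 0.4871 × 5.7962% = 9.3193%.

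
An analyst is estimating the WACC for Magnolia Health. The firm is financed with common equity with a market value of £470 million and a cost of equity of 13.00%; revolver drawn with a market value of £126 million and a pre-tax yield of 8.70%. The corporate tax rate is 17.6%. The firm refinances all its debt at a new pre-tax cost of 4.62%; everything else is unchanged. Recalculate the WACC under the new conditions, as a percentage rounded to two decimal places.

After the change:
Total capital V = 470 + 126 = 596.
Equity: weight = 470/596 = 0.7886; cost = 13%.
Revolver drawn: weight = 126/596 = 0.2114; after-tax cost = 4.62% × (1 − 17.6%) = 3.8069%.
WACC = 0.7886 × 13.0000% + 0.2114 × 3.8069% = 11.0565%.

11.06%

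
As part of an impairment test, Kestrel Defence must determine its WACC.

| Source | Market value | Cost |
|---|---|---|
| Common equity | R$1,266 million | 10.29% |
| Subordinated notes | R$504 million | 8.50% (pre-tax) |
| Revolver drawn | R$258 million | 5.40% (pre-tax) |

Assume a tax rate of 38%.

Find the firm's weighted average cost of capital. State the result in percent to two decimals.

Total capital V = 1266 + 504 + 258 = 2028.
Equity: weight = 1266/2028 = 0.6243; cost = 10.29%.
Subordinated notes: weight = 504/2028 = 0.2485; after-tax cost = 8.5% × (1 − 38%) = 5.2700%.
Revolver drawn: weight = 258/2028 = 0.1272; after-tax cost = 5.4% × (1 − 38%) = 3.3480%.
WACC = 0.6243 × 10.2900% + 0.2485 × 5.2700% + 0.1272 × 3.3480% = 8.1593%.

8.16%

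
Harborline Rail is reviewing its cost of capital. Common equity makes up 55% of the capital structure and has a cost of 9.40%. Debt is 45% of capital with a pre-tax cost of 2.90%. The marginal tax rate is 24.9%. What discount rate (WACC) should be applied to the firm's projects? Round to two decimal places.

After-tax cost of debt = 2.9% × (1 − 24.9%) = 2.1779%.
WACC = 0.550 × 9.4000% + 0.450 × 2.1779% = 6.1501%.

6.15%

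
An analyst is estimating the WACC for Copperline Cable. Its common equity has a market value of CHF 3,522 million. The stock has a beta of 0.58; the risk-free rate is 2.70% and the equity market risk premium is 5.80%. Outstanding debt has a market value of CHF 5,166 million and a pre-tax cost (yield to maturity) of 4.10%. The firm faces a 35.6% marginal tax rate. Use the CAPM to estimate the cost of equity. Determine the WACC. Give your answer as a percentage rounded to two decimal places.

4.03%

Cost of equity via CAPM: Re = 2.7% + 0.58 × 5.8% = 6.0640%.
Total capital V = 3522 + 5166 = 8688.
Equity: weight = 3522/8688 = 0.4054; cost = 6.064%.
Debt: weight = 5166/8688 = 0.5946; after-tax cost = 4.1% × (1 − 35.6%) = 2.6404%.
WACC = 0.4054 × 6.0640% + 0.5946 × 2.6404% = 4.0283%.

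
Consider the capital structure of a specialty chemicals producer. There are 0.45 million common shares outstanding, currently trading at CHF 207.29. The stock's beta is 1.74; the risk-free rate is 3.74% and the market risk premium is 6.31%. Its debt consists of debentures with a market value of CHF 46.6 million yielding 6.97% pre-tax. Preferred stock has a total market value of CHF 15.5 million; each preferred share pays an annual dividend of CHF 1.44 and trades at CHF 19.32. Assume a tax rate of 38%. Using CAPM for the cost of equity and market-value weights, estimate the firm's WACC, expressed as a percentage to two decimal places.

Cost of equity via CAPM: Re = 3.74% + 1.74 × 6.31% = 14.7194%.
Cost of preferred: Rp = 1.44 / 19.32 = 7.4534%.
Market value of equity E = 207.29 × 0.45m = 93.2805m.
Total capital V = 93.2805 + 15.5 + 46.6 = 155.3805.
Equity: weight = 93.2805/155.3805 = 0.6003; cost = 14.7194%.
Preferred: weight = 15.5/155.3805 = 0.0998; cost = 7.4534%.
Debentures: weight = 46.6/155.3805 = 0.2999; after-tax cost = 6.97% × (1 − 38%) = 4.3214%.
WACC = 0.6003 × 14.7194% + 0.0998 × 7.4534% + 0.2999 × 4.3214% = 10.8761%.

10.88%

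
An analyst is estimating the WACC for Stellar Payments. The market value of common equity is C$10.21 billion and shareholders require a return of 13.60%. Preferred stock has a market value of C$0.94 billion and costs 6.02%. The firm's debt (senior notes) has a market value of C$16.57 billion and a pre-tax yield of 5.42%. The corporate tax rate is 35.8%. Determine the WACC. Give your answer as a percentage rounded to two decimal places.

7.29%

Total capital V = 10.21 + 0.94 + 16.57 = 27.72.
Equity: weight = 10.21/27.72 = 0.3683; cost = 13.6%.
Preferred: weight = 0.94/27.72 = 0.0339; cost = 6.02%.
Senior notes: weight = 16.57/27.72 = 0.5978; after-tax cost = 5.42% × (1 − 35.8%) = 3.4796%.
WACC = 0.3683 × 13.6000% + 0.0339 × 6.0200% + 0.5978 × 3.4796% = 7.2934%.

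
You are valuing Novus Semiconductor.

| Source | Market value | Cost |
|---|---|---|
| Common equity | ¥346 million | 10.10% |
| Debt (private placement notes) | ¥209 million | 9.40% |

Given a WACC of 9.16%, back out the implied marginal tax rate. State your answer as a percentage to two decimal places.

19.11%

Total capital V = 346 + 209 = 555.
Equity weight = 346/555 = 0.6234.
Private placement notes weight = 209/555 = 0.3766.
Equity contribution = 0.6234 × 10.1% = 6.2966%.
Debt contribution must be 9.16% − 6.2966% = 2.8634%.
0.3766 × 9.4% × (1 − T) = 2.8634%  ⇒  (1 − T) = 0.8089.
T = 19.1082%.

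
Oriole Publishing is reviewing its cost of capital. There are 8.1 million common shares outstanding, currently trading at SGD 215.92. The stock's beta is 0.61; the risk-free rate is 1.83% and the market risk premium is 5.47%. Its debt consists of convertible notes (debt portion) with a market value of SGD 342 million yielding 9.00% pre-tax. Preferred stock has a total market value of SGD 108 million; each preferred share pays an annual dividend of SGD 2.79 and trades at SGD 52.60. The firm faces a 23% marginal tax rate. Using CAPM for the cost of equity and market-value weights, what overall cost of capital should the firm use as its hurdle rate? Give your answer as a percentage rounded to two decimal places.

Cost of equity via CAPM: Re = 1.83% + 0.61 × 5.47% = 5.1667%.
Cost of preferred: Rp = 2.79 / 52.6 = 5.3042%.
Market value of equity E = 215.92 × 8.1m = 1748.952m.
Total capital V = 1748.952 + 108 + 342 = 2198.952.
Equity: weight = 1748.952/2198.952 = 0.7954; cost = 5.1667%.
Preferred: weight = 108/2198.952 = 0.0491; cost = 5.3042%.
Convertible notes (debt portion): weight = 342/2198.952 = 0.1555; after-tax cost = 9% × (1 − 23%) = 6.9300%.
WACC = 0.7954 × 5.1667% + 0.0491 × 5.3042% + 0.1555 × 6.9300% = 5.4477%.

5.45%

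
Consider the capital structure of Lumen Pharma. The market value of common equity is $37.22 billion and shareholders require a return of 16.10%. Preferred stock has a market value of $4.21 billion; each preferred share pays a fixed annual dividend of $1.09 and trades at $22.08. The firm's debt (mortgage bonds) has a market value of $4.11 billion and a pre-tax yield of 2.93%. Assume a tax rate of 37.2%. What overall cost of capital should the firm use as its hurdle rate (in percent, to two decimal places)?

Cost of preferred: Rp = 1.09 / 22.08 = 4.9366%.
Total capital V = 37.22 + 4.21 + 4.11 = 45.54.
Equity: weight = 37.22/45.54 = 0.8173; cost = 16.1%.
Preferred: weight = 4.21/45.54 = 0.0924; cost = 4.9366%.
Mortgage bonds: weight = 4.11/45.54 = 0.0903; after-tax cost = 2.93% × (1 − 37.2%) = 1.8400%.
WACC = 0.8173 × 16.1000% + 0.0924 × 4.9366% + 0.0903 × 1.8400% = 13.7810%.

13.78%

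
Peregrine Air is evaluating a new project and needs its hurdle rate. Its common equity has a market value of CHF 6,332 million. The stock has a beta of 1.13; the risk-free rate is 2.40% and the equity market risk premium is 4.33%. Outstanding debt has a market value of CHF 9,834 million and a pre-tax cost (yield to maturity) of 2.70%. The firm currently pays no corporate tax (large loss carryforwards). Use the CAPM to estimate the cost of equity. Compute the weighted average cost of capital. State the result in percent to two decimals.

4.50%

Cost of equity via CAPM: Re = 2.4% + 1.13 × 4.33% = 7.2929%.
Total capital V = 6332 + 9834 = 16166.
Equity: weight = 6332/16166 = 0.3917; cost = 7.2929%.
Debt: weight = 9834/16166 = 0.6083; after-tax cost = 2.7% × (1 − 0%) = 2.7000%.
WACC = 0.3917 × 7.2929% + 0.6083 × 2.7000% = 4.4990%.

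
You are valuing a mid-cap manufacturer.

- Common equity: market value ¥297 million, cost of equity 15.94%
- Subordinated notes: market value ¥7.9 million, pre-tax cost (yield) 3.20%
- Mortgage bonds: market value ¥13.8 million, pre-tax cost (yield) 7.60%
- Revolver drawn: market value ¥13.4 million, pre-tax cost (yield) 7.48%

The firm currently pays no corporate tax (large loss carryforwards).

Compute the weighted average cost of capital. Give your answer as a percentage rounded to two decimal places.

14.95%

Total capital V = 297 + 7.9 + 13.8 + 13.4 = 332.1.
Equity: weight = 297/332.1 = 0.8943; cost = 15.94%.
Subordinated notes: weight = 7.9/332.1 = 0.0238; after-tax cost = 3.2% × (1 − 0%) = 3.2000%.
Mortgage bonds: weight = 13.8/332.1 = 0.0416; after-tax cost = 7.6% × (1 − 0%) = 7.6000%.
Revolver drawn: weight = 13.4/332.1 = 0.0403; after-tax cost = 7.48% × (1 − 0%) = 7.4800%.
WACC = 0.8943 × 15.9400% + 0.0238 × 3.2000% + 0.0416 × 7.6000% + 0.0403 × 7.4800% = 14.9490%.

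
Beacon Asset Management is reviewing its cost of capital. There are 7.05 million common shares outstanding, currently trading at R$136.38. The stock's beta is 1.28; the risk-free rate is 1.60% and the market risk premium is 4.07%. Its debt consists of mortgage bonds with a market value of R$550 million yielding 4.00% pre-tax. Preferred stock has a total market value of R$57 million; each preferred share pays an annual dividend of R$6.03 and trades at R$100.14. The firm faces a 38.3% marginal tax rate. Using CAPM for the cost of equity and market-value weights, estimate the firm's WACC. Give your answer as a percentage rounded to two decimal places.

Cost of equity via CAPM: Re = 1.6% + 1.28 × 4.07% = 6.8096%.
Cost of preferred: Rp = 6.03 / 100.14 = 6.0216%.
Market value of equity E = 136.38 × 7.05m = 961.479m.
Total capital V = 961.479 + 57 + 550 = 1568.479.
Equity: weight = 961.479/1568.479 = 0.6130; cost = 6.8096%.
Preferred: weight = 57/1568.479 = 0.0363; cost = 6.0216%.
Mortgage bonds: weight = 550/1568.479 = 0.3507; after-tax cost = 4% × (1 − 38.3%) = 2.4680%.
WACC = 0.6130 × 6.8096% + 0.0363 × 6.0216% + 0.3507 × 2.4680% = 5.2585%.

5.26%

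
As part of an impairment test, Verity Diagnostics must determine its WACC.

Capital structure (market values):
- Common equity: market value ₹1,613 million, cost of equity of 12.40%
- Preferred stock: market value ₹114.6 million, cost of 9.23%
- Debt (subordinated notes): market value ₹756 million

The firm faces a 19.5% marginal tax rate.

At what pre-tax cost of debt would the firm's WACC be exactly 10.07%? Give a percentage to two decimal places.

6.49%

Total capital V = 1613 + 114.6 + 756 = 2483.6.
Equity weight = 1613/2483.6 = 0.6495.
Preferred weight = 114.6/2483.6 = 0.0461.
Subordinated notes weight = 756/2483.6 = 0.3044.
Equity contribution = 0.6495 × 12.4% = 8.0533%.
Preferred contribution = 0.0461 × 9.23% = 0.4259%.
Remaining for debt = 10.07% − 8.4792% = 1.5908%.
Rd × (1 − 19.5%) × 0.3044 = 1.5908%  ⇒  Rd = 6.4920%.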